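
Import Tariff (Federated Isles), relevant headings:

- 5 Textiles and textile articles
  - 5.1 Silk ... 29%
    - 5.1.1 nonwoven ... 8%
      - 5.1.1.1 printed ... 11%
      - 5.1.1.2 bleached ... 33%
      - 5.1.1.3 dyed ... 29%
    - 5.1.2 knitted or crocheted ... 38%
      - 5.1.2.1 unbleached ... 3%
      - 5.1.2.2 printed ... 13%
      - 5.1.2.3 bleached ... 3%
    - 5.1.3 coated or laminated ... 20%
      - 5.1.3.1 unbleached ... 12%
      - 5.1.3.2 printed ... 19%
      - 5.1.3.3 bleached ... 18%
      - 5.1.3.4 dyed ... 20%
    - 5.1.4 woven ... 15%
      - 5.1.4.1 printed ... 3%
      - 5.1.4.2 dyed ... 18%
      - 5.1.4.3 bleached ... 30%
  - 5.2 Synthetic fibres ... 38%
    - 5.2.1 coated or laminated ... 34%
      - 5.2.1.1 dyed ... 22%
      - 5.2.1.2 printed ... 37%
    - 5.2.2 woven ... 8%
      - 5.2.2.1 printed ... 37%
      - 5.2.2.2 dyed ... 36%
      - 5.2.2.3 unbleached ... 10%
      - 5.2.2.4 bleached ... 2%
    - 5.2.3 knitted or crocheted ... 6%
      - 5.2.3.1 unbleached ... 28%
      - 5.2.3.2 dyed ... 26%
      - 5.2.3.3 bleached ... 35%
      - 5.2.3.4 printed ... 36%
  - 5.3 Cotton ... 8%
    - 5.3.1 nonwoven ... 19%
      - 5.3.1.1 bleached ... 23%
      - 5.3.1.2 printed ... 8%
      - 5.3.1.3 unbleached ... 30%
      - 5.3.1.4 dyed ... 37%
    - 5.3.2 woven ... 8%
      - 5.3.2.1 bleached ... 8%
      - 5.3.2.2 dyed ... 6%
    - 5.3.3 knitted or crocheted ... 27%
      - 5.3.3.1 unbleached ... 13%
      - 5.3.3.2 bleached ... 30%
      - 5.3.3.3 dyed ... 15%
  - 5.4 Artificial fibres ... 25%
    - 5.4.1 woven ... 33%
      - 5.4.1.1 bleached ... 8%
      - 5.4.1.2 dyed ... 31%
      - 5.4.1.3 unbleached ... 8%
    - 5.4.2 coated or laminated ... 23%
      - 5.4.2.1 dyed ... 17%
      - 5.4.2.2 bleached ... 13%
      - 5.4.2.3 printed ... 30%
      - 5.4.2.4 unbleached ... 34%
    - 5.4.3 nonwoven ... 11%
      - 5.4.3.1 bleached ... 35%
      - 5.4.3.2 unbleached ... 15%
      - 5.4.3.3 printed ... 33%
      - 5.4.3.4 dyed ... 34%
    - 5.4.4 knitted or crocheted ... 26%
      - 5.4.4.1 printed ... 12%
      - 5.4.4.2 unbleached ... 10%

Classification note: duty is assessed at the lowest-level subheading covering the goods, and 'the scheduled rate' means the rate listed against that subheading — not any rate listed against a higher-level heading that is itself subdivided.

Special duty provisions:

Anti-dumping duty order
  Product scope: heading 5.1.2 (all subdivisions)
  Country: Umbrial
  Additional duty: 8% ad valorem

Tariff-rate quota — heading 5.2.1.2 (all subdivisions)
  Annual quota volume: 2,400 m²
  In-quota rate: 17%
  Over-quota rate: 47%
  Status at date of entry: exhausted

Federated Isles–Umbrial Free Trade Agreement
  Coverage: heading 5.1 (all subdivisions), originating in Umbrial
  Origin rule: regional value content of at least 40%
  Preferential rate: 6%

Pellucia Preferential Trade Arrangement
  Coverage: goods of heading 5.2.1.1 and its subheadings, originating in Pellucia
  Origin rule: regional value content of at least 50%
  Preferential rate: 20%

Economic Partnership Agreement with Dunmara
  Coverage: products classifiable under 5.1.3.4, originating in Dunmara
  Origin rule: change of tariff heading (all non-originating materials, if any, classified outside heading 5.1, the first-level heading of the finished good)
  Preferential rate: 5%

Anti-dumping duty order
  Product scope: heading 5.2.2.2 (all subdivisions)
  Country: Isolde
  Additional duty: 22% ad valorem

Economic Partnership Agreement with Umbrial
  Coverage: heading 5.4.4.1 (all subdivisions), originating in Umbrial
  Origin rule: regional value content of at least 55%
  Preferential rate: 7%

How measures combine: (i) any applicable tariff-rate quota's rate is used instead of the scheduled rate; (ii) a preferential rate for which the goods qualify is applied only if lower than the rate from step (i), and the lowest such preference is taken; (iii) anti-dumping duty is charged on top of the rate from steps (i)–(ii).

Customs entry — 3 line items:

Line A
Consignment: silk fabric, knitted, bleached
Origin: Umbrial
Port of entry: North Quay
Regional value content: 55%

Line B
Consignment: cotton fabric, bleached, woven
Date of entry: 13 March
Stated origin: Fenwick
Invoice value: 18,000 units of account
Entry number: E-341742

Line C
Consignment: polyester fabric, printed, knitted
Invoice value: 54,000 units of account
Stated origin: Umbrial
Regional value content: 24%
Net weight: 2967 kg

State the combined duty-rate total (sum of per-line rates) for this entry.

55%

Line A: silk → 5.1; knitted → 5.1.2; bleached → 5.1.2.3. Scheduled 3%. Umbrial agreement on 5.1: RVC ≥ 40% → 6% available; Umbrial agreement on 5.4.4.1: 5.1.2.3 not covered; preference 6% not lower than 3% → no reduction; anti-dumping (Umbrial, 5.1.2): +8%; total 3% + 8% = 11%. → 11%.
Line B: cotton → 5.3; woven → 5.3.2; bleached → 5.3.2.1. Scheduled 8%. No special measure applies. → 8%.
Line C: polyester → 5.2; knitted → 5.2.3; printed → 5.2.3.4. Scheduled 36%. Umbrial agreement on 5.1: 5.2.3.4 not covered; Umbrial agreement on 5.4.4.1: 5.2.3.4 not covered. → 36%.
Sum: 11% + 8% + 36% = 55%.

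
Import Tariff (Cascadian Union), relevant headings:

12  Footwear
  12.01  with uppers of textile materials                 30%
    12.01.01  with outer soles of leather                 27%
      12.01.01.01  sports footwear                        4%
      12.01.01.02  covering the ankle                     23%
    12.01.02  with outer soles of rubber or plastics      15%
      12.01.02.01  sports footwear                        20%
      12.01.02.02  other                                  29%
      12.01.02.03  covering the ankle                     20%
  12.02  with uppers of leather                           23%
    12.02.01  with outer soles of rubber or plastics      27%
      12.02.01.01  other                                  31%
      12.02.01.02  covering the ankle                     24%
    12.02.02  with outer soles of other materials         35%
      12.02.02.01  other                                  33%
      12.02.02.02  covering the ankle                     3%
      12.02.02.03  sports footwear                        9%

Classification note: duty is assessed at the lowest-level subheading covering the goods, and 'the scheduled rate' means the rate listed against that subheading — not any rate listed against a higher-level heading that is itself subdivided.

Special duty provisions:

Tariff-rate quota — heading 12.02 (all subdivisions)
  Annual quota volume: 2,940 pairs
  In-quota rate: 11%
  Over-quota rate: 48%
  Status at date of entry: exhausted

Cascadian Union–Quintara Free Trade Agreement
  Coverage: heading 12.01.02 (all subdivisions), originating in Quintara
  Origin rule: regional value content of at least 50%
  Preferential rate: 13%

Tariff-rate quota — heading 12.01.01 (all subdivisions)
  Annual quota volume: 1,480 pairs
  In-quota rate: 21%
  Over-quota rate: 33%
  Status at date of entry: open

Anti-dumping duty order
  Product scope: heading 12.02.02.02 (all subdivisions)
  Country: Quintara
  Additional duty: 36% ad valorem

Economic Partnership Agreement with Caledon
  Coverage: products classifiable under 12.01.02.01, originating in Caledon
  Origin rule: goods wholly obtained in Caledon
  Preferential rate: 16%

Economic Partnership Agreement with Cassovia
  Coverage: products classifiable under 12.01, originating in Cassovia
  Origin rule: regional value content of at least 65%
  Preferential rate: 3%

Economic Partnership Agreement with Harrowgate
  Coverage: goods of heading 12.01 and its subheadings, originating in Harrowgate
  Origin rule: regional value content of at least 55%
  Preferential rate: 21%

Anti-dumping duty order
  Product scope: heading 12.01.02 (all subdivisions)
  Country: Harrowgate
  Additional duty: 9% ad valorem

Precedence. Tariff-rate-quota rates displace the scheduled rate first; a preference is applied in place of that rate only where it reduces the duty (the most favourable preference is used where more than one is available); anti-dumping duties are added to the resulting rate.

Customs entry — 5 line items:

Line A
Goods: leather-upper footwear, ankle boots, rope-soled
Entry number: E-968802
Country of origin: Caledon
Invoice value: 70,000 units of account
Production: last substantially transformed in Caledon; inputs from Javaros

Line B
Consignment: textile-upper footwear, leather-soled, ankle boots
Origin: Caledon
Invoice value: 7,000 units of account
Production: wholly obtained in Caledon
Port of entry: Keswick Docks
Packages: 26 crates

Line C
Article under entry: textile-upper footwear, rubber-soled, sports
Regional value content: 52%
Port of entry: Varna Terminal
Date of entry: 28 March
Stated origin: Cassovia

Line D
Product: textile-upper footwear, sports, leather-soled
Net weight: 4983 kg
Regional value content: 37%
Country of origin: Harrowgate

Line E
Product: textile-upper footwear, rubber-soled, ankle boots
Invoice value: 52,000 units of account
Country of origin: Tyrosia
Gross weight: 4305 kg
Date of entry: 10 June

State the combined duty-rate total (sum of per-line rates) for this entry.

Line A: leather-upper → 12.02; rope-soled → 12.02.02; ankle boots → 12.02.02.02. Scheduled 3%. quota on 12.02 exhausted → over-quota 48%; Caledon agreement on 12.01.02.01: 12.02.02.02 not covered. → 48%.
Line B: textile-upper → 12.01; leather-soled → 12.01.01; ankle boots → 12.01.01.02. Scheduled 23%. quota on 12.01.01 open → in-quota 21%; Caledon agreement on 12.01.02.01: 12.01.01.02 not covered. → 21%.
Line C: textile-upper → 12.01; rubber-soled → 12.01.02; sports → 12.01.02.01. Scheduled 20%. Cassovia agreement on 12.01: RVC < 65%. → 20%.
Line D: textile-upper → 12.01; leather-soled → 12.01.01; sports → 12.01.01.01. Scheduled 4%. quota on 12.01.01 open → in-quota 21%; Harrowgate agreement on 12.01: RVC < 55%. → 21%.
Line E: textile-upper → 12.01; rubber-soled → 12.01.02; ankle boots → 12.01.02.03. Scheduled 20%. No special measure applies. → 20%.
Sum: 48% + 21% + 20% + 21% + 20% = 130%.

130%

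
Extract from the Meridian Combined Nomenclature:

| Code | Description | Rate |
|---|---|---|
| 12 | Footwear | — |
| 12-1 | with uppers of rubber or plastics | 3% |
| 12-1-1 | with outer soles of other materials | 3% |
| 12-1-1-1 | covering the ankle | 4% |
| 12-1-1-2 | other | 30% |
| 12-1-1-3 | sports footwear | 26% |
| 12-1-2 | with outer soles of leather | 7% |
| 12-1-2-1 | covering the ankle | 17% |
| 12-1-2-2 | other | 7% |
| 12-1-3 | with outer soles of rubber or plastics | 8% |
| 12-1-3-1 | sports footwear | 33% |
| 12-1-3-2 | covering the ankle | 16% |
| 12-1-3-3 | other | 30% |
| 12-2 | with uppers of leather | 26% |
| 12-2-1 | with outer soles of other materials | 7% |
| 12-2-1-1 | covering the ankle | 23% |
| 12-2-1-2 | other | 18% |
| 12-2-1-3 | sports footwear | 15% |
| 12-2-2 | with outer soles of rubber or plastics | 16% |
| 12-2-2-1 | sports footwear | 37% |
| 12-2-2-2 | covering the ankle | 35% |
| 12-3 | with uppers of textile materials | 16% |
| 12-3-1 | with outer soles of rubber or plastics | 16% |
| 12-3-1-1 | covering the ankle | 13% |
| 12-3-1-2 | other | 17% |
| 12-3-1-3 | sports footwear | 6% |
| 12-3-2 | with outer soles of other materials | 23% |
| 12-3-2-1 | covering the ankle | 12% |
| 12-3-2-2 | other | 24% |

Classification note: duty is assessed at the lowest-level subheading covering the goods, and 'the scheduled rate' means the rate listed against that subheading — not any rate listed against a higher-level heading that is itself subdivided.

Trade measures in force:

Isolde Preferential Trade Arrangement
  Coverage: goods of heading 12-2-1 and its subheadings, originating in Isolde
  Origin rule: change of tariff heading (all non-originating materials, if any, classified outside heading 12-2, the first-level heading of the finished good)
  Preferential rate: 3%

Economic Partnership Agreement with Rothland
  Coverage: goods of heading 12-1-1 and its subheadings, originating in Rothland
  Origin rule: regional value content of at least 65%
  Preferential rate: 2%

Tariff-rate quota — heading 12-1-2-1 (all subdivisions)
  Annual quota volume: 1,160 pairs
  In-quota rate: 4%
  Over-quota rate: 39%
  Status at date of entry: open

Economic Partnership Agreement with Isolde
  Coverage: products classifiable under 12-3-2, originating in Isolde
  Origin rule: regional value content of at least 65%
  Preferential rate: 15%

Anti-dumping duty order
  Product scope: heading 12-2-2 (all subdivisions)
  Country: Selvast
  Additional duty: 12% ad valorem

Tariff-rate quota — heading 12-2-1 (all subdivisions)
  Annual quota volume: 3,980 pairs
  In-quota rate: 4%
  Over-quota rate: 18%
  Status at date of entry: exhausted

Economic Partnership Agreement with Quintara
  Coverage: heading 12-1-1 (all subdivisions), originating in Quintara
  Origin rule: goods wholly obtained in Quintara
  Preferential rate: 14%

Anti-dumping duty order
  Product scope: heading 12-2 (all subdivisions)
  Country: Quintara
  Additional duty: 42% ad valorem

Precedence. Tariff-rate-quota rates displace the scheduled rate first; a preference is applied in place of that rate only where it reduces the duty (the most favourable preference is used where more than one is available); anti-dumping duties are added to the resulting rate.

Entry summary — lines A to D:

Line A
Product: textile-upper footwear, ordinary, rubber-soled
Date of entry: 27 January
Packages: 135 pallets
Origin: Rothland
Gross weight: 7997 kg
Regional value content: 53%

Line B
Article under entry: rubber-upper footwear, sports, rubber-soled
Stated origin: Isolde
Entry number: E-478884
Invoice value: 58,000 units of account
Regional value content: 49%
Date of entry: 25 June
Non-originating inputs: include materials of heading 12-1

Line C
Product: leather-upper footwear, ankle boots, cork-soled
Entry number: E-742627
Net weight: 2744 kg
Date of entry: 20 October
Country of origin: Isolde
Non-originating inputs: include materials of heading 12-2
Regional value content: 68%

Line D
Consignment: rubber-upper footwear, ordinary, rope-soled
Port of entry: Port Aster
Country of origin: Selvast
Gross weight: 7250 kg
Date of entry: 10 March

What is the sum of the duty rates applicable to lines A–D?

Line A: textile-upper → 12-3; rubber-soled → 12-3-1; ordinary → 12-3-1-2. Scheduled 17%. Rothland agreement on 12-1-1: 12-3-1-2 not covered. → 17%.
Line B: rubber-upper → 12-1; rubber-soled → 12-1-3; sports → 12-1-3-1. Scheduled 33%. Isolde agreement on 12-2-1: 12-1-3-1 not covered; Isolde agreement on 12-3-2: 12-1-3-1 not covered. → 33%.
Line C: leather-upper → 12-2; cork-soled → 12-2-1; ankle boots → 12-2-1-1. Scheduled 23%. quota on 12-2-1 exhausted → over-quota 18%; Isolde agreement on 12-2-1: CTH not met; Isolde agreement on 12-3-2: 12-2-1-1 not covered. → 18%.
Line D: rubber-upper → 12-1; rope-soled → 12-1-1; ordinary → 12-1-1-2. Scheduled 30%. No special measure applies. → 30%.
Sum: 17% + 33% + 18% + 30% = 98%.

98%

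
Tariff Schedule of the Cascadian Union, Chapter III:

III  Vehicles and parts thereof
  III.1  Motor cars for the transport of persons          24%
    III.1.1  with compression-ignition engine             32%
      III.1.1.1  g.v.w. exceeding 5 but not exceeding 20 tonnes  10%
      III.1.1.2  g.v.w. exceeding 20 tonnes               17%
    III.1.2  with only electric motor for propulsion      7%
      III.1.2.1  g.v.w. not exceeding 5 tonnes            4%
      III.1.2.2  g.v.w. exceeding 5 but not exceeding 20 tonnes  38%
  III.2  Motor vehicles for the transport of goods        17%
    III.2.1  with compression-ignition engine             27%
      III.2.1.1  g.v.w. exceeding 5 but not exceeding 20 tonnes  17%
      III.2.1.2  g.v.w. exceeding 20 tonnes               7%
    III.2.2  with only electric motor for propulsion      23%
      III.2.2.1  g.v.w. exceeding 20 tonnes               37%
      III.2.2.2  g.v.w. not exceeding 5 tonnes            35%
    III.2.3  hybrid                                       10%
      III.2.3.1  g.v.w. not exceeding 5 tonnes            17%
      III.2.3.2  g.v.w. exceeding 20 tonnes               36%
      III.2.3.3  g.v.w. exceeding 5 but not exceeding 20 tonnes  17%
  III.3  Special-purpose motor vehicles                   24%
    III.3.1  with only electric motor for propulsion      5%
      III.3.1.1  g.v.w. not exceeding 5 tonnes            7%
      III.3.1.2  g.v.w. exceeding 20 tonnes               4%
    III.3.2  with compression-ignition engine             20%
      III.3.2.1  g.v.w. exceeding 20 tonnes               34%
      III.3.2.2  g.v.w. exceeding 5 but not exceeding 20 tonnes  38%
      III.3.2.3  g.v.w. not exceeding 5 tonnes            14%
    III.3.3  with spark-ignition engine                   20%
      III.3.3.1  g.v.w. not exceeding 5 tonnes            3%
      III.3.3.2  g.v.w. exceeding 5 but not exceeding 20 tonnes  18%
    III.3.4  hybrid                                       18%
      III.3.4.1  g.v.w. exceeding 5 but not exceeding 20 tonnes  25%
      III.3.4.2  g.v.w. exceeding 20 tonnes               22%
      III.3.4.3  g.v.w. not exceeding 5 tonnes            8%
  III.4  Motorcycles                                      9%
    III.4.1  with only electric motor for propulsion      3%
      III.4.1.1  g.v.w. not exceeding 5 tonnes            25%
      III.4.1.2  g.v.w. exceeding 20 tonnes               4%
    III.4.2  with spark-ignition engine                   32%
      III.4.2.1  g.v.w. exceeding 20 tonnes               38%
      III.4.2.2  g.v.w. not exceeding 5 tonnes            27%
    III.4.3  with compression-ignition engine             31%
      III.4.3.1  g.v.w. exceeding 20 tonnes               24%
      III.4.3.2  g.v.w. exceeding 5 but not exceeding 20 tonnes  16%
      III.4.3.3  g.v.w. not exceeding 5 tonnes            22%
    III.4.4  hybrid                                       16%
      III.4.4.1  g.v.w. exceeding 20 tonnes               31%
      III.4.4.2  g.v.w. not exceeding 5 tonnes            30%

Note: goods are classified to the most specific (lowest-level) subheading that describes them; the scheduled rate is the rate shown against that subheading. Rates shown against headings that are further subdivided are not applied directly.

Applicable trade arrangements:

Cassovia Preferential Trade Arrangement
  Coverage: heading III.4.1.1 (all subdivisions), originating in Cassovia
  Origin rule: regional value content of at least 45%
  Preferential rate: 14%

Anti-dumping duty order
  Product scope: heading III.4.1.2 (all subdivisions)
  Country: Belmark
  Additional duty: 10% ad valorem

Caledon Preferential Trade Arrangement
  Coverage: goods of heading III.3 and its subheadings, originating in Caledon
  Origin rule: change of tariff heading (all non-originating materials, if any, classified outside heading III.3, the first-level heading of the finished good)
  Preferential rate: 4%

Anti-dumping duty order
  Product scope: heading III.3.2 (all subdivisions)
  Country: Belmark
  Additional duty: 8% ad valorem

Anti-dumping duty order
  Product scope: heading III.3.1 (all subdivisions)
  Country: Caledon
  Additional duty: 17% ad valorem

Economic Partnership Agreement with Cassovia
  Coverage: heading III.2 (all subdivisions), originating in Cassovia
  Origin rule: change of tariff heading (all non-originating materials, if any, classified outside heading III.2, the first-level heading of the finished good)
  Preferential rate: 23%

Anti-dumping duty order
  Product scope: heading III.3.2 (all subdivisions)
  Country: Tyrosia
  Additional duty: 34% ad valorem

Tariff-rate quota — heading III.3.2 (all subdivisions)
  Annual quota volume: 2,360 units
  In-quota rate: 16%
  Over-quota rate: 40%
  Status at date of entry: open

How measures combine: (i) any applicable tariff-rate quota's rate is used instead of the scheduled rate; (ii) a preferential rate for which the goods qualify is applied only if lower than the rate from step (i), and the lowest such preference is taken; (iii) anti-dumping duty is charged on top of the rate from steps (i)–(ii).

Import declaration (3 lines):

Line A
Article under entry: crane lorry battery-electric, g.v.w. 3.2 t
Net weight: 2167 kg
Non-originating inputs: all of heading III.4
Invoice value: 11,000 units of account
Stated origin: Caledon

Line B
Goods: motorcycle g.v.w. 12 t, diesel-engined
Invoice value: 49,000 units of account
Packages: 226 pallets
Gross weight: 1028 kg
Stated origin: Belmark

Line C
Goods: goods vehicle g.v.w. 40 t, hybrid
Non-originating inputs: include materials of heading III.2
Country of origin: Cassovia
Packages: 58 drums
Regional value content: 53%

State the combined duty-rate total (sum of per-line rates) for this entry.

Line A: crane lorry → III.3; battery-electric → III.3.1; g.v.w. 3.2 t → III.3.1.1. Scheduled 7%. Caledon agreement on III.3: CTH met → 4% available; preferential 4%; anti-dumping (Caledon, III.3.1): +17%; total 4% + 17% = 21%. → 21%.
Line B: motorcycle → III.4; diesel-engined → III.4.3; g.v.w. 12 t → III.4.3.2. Scheduled 16%. No special measure applies. → 16%.
Line C: goods vehicle → III.2; hybrid → III.2.3; g.v.w. 40 t → III.2.3.2. Scheduled 36%. Cassovia agreement on III.4.1.1: III.2.3.2 not covered; Cassovia agreement on III.2: CTH not met. → 36%.
Sum: 21% + 16% + 36% = 73%.

73%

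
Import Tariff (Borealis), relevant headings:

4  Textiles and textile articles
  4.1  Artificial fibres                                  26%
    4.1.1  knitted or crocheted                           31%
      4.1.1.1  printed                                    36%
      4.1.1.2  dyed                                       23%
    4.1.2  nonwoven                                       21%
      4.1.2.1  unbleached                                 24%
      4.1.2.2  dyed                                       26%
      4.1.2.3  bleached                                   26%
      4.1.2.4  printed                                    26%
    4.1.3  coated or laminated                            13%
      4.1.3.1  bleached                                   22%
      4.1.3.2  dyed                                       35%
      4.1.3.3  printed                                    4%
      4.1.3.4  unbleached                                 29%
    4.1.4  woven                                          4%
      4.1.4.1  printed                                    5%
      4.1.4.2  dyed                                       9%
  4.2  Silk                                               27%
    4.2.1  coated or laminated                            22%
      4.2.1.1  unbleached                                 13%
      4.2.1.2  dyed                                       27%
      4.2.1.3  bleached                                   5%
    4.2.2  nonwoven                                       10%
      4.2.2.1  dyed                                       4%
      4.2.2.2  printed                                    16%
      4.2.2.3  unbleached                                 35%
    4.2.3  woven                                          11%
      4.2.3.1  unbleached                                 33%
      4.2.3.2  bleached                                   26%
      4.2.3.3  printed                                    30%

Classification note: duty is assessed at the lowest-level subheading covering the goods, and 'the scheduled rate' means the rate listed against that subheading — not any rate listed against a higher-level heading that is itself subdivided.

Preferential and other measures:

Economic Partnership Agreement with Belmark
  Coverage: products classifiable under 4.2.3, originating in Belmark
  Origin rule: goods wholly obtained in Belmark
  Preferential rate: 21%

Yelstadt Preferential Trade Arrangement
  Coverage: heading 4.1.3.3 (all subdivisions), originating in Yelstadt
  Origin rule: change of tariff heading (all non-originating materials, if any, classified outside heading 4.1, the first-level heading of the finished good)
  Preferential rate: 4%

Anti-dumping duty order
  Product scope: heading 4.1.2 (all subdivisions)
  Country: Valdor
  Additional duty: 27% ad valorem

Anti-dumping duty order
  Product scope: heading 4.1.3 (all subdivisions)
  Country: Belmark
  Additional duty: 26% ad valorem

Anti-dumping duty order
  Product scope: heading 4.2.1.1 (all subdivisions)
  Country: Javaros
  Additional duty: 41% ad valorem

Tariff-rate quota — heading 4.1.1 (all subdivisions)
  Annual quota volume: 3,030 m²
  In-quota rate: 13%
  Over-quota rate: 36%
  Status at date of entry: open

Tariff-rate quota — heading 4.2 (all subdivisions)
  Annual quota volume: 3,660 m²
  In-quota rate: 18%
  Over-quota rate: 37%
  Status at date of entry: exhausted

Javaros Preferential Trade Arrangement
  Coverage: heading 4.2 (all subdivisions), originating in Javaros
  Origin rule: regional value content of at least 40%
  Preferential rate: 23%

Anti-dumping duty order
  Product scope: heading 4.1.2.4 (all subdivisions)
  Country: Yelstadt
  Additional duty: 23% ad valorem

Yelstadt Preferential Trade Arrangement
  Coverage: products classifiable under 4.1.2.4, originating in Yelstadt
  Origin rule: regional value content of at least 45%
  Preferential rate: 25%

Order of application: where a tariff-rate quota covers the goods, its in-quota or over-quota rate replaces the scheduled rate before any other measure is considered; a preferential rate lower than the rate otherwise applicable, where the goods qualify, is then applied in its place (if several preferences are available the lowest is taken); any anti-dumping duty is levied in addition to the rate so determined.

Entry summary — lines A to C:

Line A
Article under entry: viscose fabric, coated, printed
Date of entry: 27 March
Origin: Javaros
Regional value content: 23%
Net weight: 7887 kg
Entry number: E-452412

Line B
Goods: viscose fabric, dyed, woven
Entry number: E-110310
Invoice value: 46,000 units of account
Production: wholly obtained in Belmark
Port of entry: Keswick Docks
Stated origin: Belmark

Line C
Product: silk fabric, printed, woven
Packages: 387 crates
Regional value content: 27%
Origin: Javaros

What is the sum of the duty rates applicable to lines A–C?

Line A: viscose → 4.1; coated → 4.1.3; printed → 4.1.3.3. Scheduled 4%. Javaros agreement on 4.2: 4.1.3.3 not covered. → 4%.
Line B: viscose → 4.1; woven → 4.1.4; dyed → 4.1.4.2. Scheduled 9%. Belmark agreement on 4.2.3: 4.1.4.2 not covered. → 9%.
Line C: silk → 4.2; woven → 4.2.3; printed → 4.2.3.3. Scheduled 30%. quota on 4.2 exhausted → over-quota 37%; Javaros agreement on 4.2: RVC < 40%. → 37%.
Sum: 4% + 9% + 37% = 50%.

50%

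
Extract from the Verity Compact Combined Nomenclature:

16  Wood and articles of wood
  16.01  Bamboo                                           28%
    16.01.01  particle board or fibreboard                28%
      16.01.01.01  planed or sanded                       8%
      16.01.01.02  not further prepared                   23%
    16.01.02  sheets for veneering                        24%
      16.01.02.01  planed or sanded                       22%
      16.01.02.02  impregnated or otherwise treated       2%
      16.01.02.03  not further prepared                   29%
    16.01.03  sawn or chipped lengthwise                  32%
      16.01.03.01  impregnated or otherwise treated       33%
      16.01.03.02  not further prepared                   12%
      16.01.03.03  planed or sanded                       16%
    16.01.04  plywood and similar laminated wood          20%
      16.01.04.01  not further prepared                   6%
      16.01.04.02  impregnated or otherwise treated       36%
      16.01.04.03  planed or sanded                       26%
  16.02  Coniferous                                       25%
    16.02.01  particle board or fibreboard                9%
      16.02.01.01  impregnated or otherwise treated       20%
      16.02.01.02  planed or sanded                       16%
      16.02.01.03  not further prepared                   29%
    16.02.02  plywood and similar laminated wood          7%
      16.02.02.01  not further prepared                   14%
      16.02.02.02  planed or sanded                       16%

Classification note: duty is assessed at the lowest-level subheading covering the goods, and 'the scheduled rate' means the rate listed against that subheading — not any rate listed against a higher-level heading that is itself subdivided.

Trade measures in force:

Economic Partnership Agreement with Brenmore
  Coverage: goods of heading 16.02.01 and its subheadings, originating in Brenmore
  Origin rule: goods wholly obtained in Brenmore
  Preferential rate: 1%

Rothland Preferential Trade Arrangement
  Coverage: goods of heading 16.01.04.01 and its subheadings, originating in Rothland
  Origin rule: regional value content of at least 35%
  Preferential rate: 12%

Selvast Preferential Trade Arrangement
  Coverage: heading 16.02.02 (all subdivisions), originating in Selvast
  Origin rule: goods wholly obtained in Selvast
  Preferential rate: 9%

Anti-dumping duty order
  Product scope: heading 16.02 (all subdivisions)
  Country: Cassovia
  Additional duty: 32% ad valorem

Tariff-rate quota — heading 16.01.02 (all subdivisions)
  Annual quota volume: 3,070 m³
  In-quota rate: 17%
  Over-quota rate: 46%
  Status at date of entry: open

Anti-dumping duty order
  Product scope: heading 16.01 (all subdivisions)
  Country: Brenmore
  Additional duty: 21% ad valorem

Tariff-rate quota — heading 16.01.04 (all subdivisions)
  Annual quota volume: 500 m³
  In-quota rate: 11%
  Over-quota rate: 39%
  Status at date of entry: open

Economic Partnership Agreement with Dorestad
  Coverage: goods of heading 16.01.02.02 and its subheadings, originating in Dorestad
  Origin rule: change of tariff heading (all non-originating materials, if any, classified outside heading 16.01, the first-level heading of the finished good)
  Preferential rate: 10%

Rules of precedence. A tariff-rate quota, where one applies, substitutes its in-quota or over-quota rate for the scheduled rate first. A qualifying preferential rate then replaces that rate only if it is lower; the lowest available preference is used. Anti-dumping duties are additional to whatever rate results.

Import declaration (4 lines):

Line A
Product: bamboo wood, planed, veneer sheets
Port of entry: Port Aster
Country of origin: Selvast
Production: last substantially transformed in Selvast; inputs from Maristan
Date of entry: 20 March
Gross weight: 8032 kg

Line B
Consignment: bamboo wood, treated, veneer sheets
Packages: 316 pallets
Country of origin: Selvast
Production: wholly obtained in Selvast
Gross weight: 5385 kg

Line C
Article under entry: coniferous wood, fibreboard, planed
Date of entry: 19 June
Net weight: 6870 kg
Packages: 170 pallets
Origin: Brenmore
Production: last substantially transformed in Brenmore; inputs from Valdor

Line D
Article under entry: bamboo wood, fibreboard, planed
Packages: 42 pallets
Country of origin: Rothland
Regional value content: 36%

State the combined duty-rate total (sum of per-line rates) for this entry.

58%

Line A: bamboo → 16.01; veneer sheets → 16.01.02; planed → 16.01.02.01. Scheduled 22%. quota on 16.01.02 open → in-quota 17%; Selvast agreement on 16.02.02: 16.01.02.01 not covered. → 17%.
Line B: bamboo → 16.01; veneer sheets → 16.01.02; treated → 16.01.02.02. Scheduled 2%. quota on 16.01.02 open → in-quota 17%; Selvast agreement on 16.02.02: 16.01.02.02 not covered. → 17%.
Line C: coniferous → 16.02; fibreboard → 16.02.01; planed → 16.02.01.02. Scheduled 16%. Brenmore agreement on 16.02.01: not wholly obtained. → 16%.
Line D: bamboo → 16.01; fibreboard → 16.01.01; planed → 16.01.01.01. Scheduled 8%. Rothland agreement on 16.01.04.01: 16.01.01.01 not covered. → 8%.
Sum: 17% + 17% + 16% + 8% = 58%.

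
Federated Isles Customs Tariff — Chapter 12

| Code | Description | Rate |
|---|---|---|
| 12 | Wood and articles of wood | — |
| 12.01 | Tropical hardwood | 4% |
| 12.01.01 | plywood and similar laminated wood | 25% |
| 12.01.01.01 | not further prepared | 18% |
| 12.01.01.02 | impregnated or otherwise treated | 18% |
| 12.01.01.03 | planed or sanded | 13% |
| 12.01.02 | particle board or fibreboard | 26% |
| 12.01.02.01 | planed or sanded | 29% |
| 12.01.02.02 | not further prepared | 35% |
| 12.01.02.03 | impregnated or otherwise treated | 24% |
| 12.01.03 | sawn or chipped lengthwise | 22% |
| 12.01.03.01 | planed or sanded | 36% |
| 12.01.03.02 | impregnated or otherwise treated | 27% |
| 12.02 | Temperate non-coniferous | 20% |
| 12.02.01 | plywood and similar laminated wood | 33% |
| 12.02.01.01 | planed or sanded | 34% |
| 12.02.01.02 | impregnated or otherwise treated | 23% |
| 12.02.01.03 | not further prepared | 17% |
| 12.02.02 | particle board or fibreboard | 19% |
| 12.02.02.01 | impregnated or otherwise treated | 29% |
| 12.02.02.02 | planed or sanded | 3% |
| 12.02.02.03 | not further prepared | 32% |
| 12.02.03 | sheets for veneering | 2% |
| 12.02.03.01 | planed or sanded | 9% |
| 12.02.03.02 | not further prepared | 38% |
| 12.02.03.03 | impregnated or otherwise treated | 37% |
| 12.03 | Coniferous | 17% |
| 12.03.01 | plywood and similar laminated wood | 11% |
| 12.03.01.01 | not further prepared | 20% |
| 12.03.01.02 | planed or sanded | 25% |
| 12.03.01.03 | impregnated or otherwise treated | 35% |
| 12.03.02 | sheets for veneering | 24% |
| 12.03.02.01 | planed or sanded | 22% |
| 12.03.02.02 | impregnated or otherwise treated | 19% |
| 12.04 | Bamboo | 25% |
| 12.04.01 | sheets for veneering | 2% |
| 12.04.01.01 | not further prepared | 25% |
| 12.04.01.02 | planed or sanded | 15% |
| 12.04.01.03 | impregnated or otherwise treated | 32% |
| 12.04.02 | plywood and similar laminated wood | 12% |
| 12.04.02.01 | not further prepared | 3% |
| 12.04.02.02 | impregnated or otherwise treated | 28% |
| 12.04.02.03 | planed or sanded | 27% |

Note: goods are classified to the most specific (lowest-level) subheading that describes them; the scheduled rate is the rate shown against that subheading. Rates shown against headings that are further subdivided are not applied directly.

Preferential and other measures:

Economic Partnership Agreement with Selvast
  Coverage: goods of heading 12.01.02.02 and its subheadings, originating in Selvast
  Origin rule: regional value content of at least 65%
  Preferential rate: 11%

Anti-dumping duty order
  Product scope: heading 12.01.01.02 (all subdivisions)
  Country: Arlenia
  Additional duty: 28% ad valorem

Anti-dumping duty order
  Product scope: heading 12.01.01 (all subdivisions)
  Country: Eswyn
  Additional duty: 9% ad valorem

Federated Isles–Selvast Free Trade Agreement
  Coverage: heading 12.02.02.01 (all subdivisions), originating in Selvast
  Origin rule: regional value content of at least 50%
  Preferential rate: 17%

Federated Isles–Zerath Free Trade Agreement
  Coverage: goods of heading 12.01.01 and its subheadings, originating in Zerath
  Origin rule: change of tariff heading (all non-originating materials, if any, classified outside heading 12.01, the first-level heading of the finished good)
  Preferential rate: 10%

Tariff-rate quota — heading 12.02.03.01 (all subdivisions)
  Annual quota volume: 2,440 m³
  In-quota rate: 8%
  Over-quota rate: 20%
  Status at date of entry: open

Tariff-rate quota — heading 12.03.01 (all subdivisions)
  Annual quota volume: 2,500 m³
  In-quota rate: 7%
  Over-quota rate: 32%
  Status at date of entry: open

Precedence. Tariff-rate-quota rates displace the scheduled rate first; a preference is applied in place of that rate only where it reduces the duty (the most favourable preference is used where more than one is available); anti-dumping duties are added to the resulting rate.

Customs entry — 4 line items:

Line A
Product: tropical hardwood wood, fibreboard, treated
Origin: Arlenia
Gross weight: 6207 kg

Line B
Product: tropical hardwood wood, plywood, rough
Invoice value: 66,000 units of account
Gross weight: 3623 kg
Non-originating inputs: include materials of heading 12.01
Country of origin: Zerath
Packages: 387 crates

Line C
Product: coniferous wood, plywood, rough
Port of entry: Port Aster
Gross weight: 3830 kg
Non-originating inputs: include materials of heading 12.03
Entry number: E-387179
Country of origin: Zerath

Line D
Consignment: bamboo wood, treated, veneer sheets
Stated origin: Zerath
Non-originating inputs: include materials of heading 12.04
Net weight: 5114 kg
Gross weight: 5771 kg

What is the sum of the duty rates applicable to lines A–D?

81%

Line A: tropical hardwood → 12.01; fibreboard → 12.01.02; treated → 12.01.02.03. Scheduled 24%. No special measure applies. → 24%.
Line B: tropical hardwood → 12.01; plywood → 12.01.01; rough → 12.01.01.01. Scheduled 18%. Zerath agreement on 12.01.01: CTH not met. → 18%.
Line C: coniferous → 12.03; plywood → 12.03.01; rough → 12.03.01.01. Scheduled 20%. quota on 12.03.01 open → in-quota 7%; Zerath agreement on 12.01.01: 12.03.01.01 not covered. → 7%.
Line D: bamboo → 12.04; veneer sheets → 12.04.01; treated → 12.04.01.03. Scheduled 32%. Zerath agreement on 12.01.01: 12.04.01.03 not covered. → 32%.
Sum: 24% + 18% + 7% + 32% = 81%.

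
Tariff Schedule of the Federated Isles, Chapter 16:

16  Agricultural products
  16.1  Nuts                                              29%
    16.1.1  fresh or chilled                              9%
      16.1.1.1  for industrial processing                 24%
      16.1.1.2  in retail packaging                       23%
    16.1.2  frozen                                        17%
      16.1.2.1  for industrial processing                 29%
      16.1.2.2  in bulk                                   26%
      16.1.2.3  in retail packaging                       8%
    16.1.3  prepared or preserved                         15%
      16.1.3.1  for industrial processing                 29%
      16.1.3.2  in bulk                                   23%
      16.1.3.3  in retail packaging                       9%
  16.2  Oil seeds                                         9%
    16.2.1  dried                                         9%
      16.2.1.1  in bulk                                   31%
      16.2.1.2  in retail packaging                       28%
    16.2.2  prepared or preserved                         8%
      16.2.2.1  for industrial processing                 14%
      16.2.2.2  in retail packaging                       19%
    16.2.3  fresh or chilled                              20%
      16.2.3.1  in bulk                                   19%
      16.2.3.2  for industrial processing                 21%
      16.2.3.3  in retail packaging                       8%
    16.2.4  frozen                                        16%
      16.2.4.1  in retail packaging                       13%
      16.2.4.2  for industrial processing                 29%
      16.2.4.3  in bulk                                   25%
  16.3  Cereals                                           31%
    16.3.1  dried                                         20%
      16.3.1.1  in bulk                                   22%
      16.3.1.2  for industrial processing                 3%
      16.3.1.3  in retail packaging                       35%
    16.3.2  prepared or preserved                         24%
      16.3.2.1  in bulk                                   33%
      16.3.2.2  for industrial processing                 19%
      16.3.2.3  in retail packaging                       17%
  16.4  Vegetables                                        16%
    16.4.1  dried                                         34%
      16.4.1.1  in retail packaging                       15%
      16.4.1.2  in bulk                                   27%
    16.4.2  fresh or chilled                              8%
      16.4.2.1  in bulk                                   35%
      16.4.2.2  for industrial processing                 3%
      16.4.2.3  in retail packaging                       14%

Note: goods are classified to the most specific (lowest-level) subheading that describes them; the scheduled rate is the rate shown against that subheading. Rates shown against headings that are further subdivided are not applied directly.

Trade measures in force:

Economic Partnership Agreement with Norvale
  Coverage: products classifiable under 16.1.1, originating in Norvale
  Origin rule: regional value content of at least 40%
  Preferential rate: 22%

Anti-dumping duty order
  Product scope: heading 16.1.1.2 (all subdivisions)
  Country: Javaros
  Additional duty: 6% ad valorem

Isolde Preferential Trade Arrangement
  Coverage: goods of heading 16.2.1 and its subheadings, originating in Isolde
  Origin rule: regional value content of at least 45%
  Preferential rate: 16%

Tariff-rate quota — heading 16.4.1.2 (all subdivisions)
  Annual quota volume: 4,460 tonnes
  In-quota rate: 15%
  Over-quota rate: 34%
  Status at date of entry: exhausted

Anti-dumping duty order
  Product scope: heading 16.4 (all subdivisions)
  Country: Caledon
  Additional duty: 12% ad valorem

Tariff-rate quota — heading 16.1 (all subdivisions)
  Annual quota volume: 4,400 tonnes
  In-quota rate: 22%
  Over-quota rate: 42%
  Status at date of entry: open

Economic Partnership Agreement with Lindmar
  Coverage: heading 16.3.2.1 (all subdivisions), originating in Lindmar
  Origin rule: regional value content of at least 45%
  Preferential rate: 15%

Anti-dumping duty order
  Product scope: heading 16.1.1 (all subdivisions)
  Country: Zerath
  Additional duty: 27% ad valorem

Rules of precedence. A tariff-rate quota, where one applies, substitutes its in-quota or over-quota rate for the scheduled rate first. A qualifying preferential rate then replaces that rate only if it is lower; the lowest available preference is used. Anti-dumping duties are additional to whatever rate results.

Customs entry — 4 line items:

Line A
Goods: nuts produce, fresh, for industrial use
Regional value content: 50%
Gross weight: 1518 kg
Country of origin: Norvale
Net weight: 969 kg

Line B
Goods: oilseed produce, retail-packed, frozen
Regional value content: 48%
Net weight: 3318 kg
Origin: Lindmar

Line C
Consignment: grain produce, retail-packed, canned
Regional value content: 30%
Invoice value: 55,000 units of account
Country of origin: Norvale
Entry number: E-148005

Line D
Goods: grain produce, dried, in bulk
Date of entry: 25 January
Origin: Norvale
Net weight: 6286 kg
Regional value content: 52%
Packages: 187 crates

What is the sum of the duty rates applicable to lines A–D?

74%

Line A: nuts → 16.1; fresh → 16.1.1; for industrial use → 16.1.1.1. Scheduled 24%. quota on 16.1 open → in-quota 22%; Norvale agreement on 16.1.1: RVC ≥ 40% → 22% available; preference 22% not lower than 22% → no reduction. → 22%.
Line B: oilseed → 16.2; frozen → 16.2.4; retail-packed → 16.2.4.1. Scheduled 13%. Lindmar agreement on 16.3.2.1: 16.2.4.1 not covered. → 13%.
Line C: grain → 16.3; canned → 16.3.2; retail-packed → 16.3.2.3. Scheduled 17%. Norvale agreement on 16.1.1: 16.3.2.3 not covered. → 17%.
Line D: grain → 16.3; dried → 16.3.1; in bulk → 16.3.1.1. Scheduled 22%. Norvale agreement on 16.1.1: 16.3.1.1 not covered. → 22%.
Sum: 22% + 13% + 17% + 22% = 74%.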